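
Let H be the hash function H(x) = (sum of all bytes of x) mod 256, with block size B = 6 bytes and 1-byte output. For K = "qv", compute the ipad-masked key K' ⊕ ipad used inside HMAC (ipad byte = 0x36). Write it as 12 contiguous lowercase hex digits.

Key "qv" = 71 76 is 2 bytes ≤ B = 6; zero-pad to 6 bytes: K' = 71 76 00 00 00 00.
XOR each byte with 0x36: 71⊕36=47, 76⊕36=40, 00⊕36=36, 00⊕36=36, 00⊕36=36, 00⊕36=36.

474036363636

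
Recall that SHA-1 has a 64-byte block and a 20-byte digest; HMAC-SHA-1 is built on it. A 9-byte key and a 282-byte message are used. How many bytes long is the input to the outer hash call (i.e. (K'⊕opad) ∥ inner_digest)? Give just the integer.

Key is 9 ≤ 64 bytes, zero-padded: |K'| = 64.
Outer input = (K'⊕opad) ∥ H(inner) → 64 + 20 = 84 bytes.

84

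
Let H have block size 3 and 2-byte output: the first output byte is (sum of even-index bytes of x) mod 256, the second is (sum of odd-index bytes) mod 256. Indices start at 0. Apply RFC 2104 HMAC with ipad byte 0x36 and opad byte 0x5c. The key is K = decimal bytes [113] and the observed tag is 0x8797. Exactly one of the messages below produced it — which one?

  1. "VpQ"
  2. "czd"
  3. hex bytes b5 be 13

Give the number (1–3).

Key decimal bytes [113] = 71 is 1 byte ≤ B = 3; zero-pad to 3 bytes: K' = 71 00 00.
K' ⊕ ipad = 47 36 36; K' ⊕ opad = 2d 5c 5c.
m1: inner = H(47 36 36 56 70 51) = ed dd; tag = H(2d 5c 5c ed dd) = 6649
m2: inner = H(47 36 36 63 7a 64) = f7 fd; tag = H(2d 5c 5c f7 fd) = 8653
m3: inner = H(47 36 36 b5 be 13) = 3b fe; tag = H(2d 5c 5c 3b fe) = 8797 ← matches

3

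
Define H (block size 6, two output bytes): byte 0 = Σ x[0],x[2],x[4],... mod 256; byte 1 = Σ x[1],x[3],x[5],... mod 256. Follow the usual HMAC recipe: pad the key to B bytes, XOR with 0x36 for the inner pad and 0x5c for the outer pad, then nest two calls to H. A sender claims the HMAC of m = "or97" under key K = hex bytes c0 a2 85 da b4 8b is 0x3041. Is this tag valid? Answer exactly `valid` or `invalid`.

valid

Key hex bytes c0 a2 85 da b4 8b is exactly B = 6 bytes: K' = c0 a2 85 da b4 8b.
K' ⊕ ipad = f6 94 b3 ec 82 bd; K' ⊕ opad = 9c fe d9 86 e8 d7.
Inner hash: even-index sum = 723 mod 256 = 211; odd-index sum = 742 mod 256 = 230 → d3 e6.
Outer hash (recomputed tag): even-index sum = 816 mod 256 = 48; odd-index sum = 833 mod 256 = 65 → 30 41.
Recomputed tag = 3041; claimed = 3041 → match.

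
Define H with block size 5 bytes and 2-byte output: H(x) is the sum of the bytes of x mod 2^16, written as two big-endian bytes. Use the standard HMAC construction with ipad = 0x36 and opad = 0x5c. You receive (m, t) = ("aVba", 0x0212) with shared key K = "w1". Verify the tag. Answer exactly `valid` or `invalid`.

Key "w1" = 77 31 is 2 bytes ≤ B = 5; zero-pad to 5 bytes: K' = 77 31 00 00 00.
K' ⊕ ipad = 41 07 36 36 36; K' ⊕ opad = 2b 6d 5c 5c 5c.
Inner hash: sum = 65+7+54+54+54+97+86+98+97 = 612 → 02 64.
Outer hash (recomputed tag): sum = 43+109+92+92+92+2+100 = 530 → 02 12.
Recomputed tag = 0212; claimed = 0212 → match.

valid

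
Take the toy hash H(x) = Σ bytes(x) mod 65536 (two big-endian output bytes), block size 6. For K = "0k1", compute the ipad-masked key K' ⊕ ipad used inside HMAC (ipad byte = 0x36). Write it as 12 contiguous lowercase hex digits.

065d07363636

Key "0k1" = 30 6b 31 is 3 bytes ≤ B = 6; zero-pad to 6 bytes: K' = 30 6b 31 00 00 00.
XOR each byte with 0x36: 30⊕36=06, 6b⊕36=5d, 31⊕36=07, 00⊕36=36, 00⊕36=36, 00⊕36=36.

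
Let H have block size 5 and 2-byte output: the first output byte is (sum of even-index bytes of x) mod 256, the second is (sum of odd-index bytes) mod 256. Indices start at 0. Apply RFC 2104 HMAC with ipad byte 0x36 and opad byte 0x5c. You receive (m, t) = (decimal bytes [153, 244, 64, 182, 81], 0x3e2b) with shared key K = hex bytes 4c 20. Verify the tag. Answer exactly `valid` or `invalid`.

invalid

Key hex bytes 4c 20 is 2 bytes ≤ B = 5; zero-pad to 5 bytes: K' = 4c 20 00 00 00.
K' ⊕ ipad = 7a 16 36 36 36; K' ⊕ opad = 10 7c 5c 5c 5c.
Inner hash: even-index sum = 656 mod 256 = 144; odd-index sum = 374 mod 256 = 118 → 90 76.
Outer hash (recomputed tag): even-index sum = 318 mod 256 = 62; odd-index sum = 360 mod 256 = 104 → 3e 68.
Recomputed tag = 3e68; claimed = 3e2b → mismatch.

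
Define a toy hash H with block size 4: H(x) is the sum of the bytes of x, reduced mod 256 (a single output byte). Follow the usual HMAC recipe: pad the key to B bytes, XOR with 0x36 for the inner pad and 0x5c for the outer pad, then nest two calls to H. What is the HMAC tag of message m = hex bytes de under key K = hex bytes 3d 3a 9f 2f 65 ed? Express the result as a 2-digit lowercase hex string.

00

Key hex bytes 3d 3a 9f 2f 65 ed is 6 bytes > B = 4, so hash it first: H(key) = 97, then zero-pad to 4 bytes: K' = 97 00 00 00.
K' ⊕ ipad = a1 36 36 36.  K' ⊕ opad = cb 5c 5c 5c.
Inner input = (K'⊕ipad) ∥ m = a1 36 36 36 ∥ de.
Inner hash: sum = 161+54+54+54+222 = 545; mod 256 = 33 → 21.
Outer input = (K'⊕opad) ∥ inner = cb 5c 5c 5c ∥ 21.
Outer hash (tag): sum = 203+92+92+92+33 = 512; mod 256 = 0 → 00.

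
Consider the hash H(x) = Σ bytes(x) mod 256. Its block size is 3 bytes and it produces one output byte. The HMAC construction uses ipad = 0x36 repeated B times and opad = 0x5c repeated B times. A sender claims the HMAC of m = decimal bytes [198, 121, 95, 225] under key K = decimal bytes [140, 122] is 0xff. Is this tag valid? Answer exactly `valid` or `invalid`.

invalid

Key decimal bytes [140, 122] = 8c 7a is 2 bytes ≤ B = 3; zero-pad to 3 bytes: K' = 8c 7a 00.
K' ⊕ ipad = ba 4c 36; K' ⊕ opad = d0 26 5c.
Inner hash: sum = 186+76+54+198+121+95+225 = 955; mod 256 = 187 → bb.
Outer hash (recomputed tag): sum = 208+38+92+187 = 525; mod 256 = 13 → 0d.
Recomputed tag = 0d; claimed = ff → mismatch.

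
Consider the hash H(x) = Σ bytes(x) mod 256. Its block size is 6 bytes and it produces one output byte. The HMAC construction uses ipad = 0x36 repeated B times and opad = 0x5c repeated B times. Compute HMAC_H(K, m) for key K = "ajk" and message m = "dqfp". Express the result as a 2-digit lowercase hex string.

1b

Key "ajk" = 61 6a 6b is 3 bytes ≤ B = 6; zero-pad to 6 bytes: K' = 61 6a 6b 00 00 00.
K' ⊕ ipad = 57 5c 5d 36 36 36.  K' ⊕ opad = 3d 36 37 5c 5c 5c.
Inner input = (K'⊕ipad) ∥ m = 57 5c 5d 36 36 36 ∥ 64 71 66 70.
Inner hash: sum = 87+92+93+54+54+54+100+113+102+112 = 861; mod 256 = 93 → 5d.
Outer input = (K'⊕opad) ∥ inner = 3d 36 37 5c 5c 5c ∥ 5d.
Outer hash (tag): sum = 61+54+55+92+92+92+93 = 539; mod 256 = 27 → 1b.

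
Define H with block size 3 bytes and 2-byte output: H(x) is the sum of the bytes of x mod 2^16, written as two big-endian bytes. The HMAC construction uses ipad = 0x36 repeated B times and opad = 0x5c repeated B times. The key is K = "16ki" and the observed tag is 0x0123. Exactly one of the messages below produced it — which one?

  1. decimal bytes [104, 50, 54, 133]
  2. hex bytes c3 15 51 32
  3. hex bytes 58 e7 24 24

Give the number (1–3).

Key "16ki" = 31 36 6b 69 is 4 bytes > B = 3, so hash it first: H(key) = 01 3b, then zero-pad to 3 bytes: K' = 01 3b 00.
K' ⊕ ipad = 37 0d 36; K' ⊕ opad = 5d 67 5c.
m1: inner = H(37 0d 36 68 32 36 85) = 01 cf; tag = H(5d 67 5c 01 cf) = 01f0
m2: inner = H(37 0d 36 c3 15 51 32) = 01 d5; tag = H(5d 67 5c 01 d5) = 01f6
m3: inner = H(37 0d 36 58 e7 24 24) = 02 01; tag = H(5d 67 5c 02 01) = 0123 ← matches

3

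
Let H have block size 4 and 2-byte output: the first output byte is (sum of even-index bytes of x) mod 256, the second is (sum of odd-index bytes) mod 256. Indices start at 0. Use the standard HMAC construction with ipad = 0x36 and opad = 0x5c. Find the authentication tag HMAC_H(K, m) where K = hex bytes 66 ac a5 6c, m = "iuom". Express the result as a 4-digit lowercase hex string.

eef6

Key hex bytes 66 ac a5 6c is exactly B = 4 bytes: K' = 66 ac a5 6c.
K' ⊕ ipad = 50 9a 93 5a.  K' ⊕ opad = 3a f0 f9 30.
Inner input = (K'⊕ipad) ∥ m = 50 9a 93 5a ∥ 69 75 6f 6d.
Inner hash: even-index sum = 443 mod 256 = 187; odd-index sum = 470 mod 256 = 214 → bb d6.
Outer input = (K'⊕opad) ∥ inner = 3a f0 f9 30 ∥ bb d6.
Outer hash (tag): even-index sum = 494 mod 256 = 238; odd-index sum = 502 mod 256 = 246 → ee f6.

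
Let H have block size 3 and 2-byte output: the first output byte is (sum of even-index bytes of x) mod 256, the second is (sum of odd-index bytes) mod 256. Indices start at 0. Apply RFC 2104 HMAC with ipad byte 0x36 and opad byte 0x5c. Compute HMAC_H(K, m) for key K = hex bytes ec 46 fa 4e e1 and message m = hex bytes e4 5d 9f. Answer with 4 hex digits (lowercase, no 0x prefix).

1c4c

Key hex bytes ec 46 fa 4e e1 is 5 bytes > B = 3, so hash it first: H(key) = c7 94, then zero-pad to 3 bytes: K' = c7 94 00.
K' ⊕ ipad = f1 a2 36.  K' ⊕ opad = 9b c8 5c.
Inner input = (K'⊕ipad) ∥ m = f1 a2 36 ∥ e4 5d 9f.
Inner hash: even-index sum = 388 mod 256 = 132; odd-index sum = 549 mod 256 = 37 → 84 25.
Outer input = (K'⊕opad) ∥ inner = 9b c8 5c ∥ 84 25.
Outer hash (tag): even-index sum = 284 mod 256 = 28; odd-index sum = 332 mod 256 = 76 → 1c 4c.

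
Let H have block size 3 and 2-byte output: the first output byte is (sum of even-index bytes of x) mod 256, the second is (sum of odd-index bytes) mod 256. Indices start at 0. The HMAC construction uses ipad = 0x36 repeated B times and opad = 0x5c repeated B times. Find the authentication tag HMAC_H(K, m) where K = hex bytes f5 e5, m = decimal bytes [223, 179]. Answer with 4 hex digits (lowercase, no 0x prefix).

b765

Key hex bytes f5 e5 is 2 bytes ≤ B = 3; zero-pad to 3 bytes: K' = f5 e5 00.
K' ⊕ ipad = c3 d3 36.  K' ⊕ opad = a9 b9 5c.
Inner input = (K'⊕ipad) ∥ m = c3 d3 36 ∥ df b3.
Inner hash: even-index sum = 428 mod 256 = 172; odd-index sum = 434 mod 256 = 178 → ac b2.
Outer input = (K'⊕opad) ∥ inner = a9 b9 5c ∥ ac b2.
Outer hash (tag): even-index sum = 439 mod 256 = 183; odd-index sum = 357 mod 256 = 101 → b7 65.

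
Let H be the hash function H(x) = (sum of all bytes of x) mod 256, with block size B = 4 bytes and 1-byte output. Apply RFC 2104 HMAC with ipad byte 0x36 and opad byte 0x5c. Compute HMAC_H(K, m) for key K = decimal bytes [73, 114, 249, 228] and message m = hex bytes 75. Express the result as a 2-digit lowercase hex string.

Key decimal bytes [73, 114, 249, 228] = 49 72 f9 e4 is exactly B = 4 bytes: K' = 49 72 f9 e4.
K' ⊕ ipad = 7f 44 cf d2.  K' ⊕ opad = 15 2e a5 b8.
Inner input = (K'⊕ipad) ∥ m = 7f 44 cf d2 ∥ 75.
Inner hash: sum = 127+68+207+210+117 = 729; mod 256 = 217 → d9.
Outer input = (K'⊕opad) ∥ inner = 15 2e a5 b8 ∥ d9.
Outer hash (tag): sum = 21+46+165+184+217 = 633; mod 256 = 121 → 79.

79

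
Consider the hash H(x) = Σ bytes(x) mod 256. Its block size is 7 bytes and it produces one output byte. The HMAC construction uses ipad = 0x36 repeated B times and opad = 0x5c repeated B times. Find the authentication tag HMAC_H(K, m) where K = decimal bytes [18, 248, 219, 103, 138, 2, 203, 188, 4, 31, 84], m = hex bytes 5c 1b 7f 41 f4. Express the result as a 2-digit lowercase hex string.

01

Key decimal bytes [18, 248, 219, 103, 138, 2, 203, 188, 4, 31, 84] = 12 f8 db 67 8a 02 cb bc 04 1f 54 is 11 bytes > B = 7, so hash it first: H(key) = d6, then zero-pad to 7 bytes: K' = d6 00 00 00 00 00 00.
K' ⊕ ipad = e0 36 36 36 36 36 36.  K' ⊕ opad = 8a 5c 5c 5c 5c 5c 5c.
Inner input = (K'⊕ipad) ∥ m = e0 36 36 36 36 36 36 ∥ 5c 1b 7f 41 f4.
Inner hash: sum = 224+54+54+54+54+54+54+92+27+127+65+244 = 1103; mod 256 = 79 → 4f.
Outer input = (K'⊕opad) ∥ inner = 8a 5c 5c 5c 5c 5c 5c ∥ 4f.
Outer hash (tag): sum = 138+92+92+92+92+92+92+79 = 769; mod 256 = 1 → 01.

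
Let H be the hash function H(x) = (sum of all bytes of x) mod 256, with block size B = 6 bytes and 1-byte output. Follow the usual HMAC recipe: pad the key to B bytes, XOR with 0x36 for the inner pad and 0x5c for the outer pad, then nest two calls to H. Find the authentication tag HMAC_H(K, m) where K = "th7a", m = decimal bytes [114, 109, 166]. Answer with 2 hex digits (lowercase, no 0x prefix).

Key "th7a" = 74 68 37 61 is 4 bytes ≤ B = 6; zero-pad to 6 bytes: K' = 74 68 37 61 00 00.
K' ⊕ ipad = 42 5e 01 57 36 36.  K' ⊕ opad = 28 34 6b 3d 5c 5c.
Inner input = (K'⊕ipad) ∥ m = 42 5e 01 57 36 36 ∥ 72 6d a6.
Inner hash: sum = 66+94+1+87+54+54+114+109+166 = 745; mod 256 = 233 → e9.
Outer input = (K'⊕opad) ∥ inner = 28 34 6b 3d 5c 5c ∥ e9.
Outer hash (tag): sum = 40+52+107+61+92+92+233 = 677; mod 256 = 165 → a5.

a5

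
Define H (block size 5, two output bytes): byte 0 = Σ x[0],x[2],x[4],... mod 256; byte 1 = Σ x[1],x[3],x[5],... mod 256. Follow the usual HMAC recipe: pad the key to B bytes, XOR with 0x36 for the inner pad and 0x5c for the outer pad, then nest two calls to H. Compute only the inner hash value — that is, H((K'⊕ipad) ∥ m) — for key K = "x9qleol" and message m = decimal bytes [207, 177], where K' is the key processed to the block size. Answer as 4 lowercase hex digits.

Key "x9qleol" = 78 39 71 6c 65 6f 6c is 7 bytes > B = 5, so hash it first: H(key) = ba 14, then zero-pad to 5 bytes: K' = ba 14 00 00 00.
K' ⊕ ipad = 8c 22 36 36 36.
Inner input = 8c 22 36 36 36 ∥ cf b1.
Inner hash: even-index sum = 425 mod 256 = 169; odd-index sum = 295 mod 256 = 39 → a9 27.

a927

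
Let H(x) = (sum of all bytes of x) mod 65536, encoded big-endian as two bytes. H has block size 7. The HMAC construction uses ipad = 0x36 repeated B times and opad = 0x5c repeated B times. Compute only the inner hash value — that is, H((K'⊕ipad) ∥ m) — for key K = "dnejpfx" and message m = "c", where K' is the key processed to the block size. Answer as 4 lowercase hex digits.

Key "dnejpfx" = 64 6e 65 6a 70 66 78 is exactly B = 7 bytes: K' = 64 6e 65 6a 70 66 78.
K' ⊕ ipad = 52 58 53 5c 46 50 4e.
Inner input = 52 58 53 5c 46 50 4e ∥ 63.
Inner hash: sum = 82+88+83+92+70+80+78+99 = 672 → 02 a0.

02a0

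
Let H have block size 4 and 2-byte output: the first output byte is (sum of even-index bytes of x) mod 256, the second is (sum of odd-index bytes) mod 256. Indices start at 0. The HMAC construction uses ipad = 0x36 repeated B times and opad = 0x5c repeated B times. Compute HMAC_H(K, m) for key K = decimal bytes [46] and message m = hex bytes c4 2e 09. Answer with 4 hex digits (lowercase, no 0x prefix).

Key decimal bytes [46] = 2e is 1 byte ≤ B = 4; zero-pad to 4 bytes: K' = 2e 00 00 00.
K' ⊕ ipad = 18 36 36 36.  K' ⊕ opad = 72 5c 5c 5c.
Inner input = (K'⊕ipad) ∥ m = 18 36 36 36 ∥ c4 2e 09.
Inner hash: even-index sum = 283 mod 256 = 27; odd-index sum = 154 mod 256 = 154 → 1b 9a.
Outer input = (K'⊕opad) ∥ inner = 72 5c 5c 5c ∥ 1b 9a.
Outer hash (tag): even-index sum = 233 mod 256 = 233; odd-index sum = 338 mod 256 = 82 → e9 52.

e952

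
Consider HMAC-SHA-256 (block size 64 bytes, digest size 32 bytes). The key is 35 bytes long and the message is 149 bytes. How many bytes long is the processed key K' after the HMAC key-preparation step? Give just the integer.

Key is 35 ≤ 64 bytes, zero-padded: |K'| = 64.

64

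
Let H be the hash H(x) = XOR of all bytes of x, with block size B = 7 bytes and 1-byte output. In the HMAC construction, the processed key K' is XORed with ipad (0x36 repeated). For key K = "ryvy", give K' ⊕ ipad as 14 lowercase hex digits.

Key "ryvy" = 72 79 76 79 is 4 bytes ≤ B = 7; zero-pad to 7 bytes: K' = 72 79 76 79 00 00 00.
XOR each byte with 0x36: 72⊕36=44, 79⊕36=4f, 76⊕36=40, 79⊕36=4f, 00⊕36=36, 00⊕36=36, 00⊕36=36.

444f404f363636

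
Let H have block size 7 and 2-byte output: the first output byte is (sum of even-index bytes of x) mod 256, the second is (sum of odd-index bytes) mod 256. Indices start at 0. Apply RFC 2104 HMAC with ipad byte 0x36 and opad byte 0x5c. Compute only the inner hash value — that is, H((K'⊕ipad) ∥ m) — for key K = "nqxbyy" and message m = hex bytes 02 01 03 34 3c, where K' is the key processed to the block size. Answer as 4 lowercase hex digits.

602b

Key "nqxbyy" = 6e 71 78 62 79 79 is 6 bytes ≤ B = 7; zero-pad to 7 bytes: K' = 6e 71 78 62 79 79 00.
K' ⊕ ipad = 58 47 4e 54 4f 4f 36.
Inner input = 58 47 4e 54 4f 4f 36 ∥ 02 01 03 34 3c.
Inner hash: even-index sum = 352 mod 256 = 96; odd-index sum = 299 mod 256 = 43 → 60 2b.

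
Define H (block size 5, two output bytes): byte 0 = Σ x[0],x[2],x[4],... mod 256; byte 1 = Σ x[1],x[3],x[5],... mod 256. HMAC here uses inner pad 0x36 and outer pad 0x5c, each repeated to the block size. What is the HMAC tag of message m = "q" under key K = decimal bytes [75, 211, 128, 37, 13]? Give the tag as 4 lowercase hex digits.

Key decimal bytes [75, 211, 128, 37, 13] = 4b d3 80 25 0d is exactly B = 5 bytes: K' = 4b d3 80 25 0d.
K' ⊕ ipad = 7d e5 b6 13 3b.  K' ⊕ opad = 17 8f dc 79 51.
Inner input = (K'⊕ipad) ∥ m = 7d e5 b6 13 3b ∥ 71.
Inner hash: even-index sum = 366 mod 256 = 110; odd-index sum = 361 mod 256 = 105 → 6e 69.
Outer input = (K'⊕opad) ∥ inner = 17 8f dc 79 51 ∥ 6e 69.
Outer hash (tag): even-index sum = 429 mod 256 = 173; odd-index sum = 374 mod 256 = 118 → ad 76.

ad76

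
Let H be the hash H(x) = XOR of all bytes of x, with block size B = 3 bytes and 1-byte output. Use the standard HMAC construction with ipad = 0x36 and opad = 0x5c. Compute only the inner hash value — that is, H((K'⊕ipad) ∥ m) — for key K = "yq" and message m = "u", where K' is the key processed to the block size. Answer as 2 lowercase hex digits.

4b

Key "yq" = 79 71 is 2 bytes ≤ B = 3; zero-pad to 3 bytes: K' = 79 71 00.
K' ⊕ ipad = 4f 47 36.
Inner input = 4f 47 36 ∥ 75.
Inner hash: XOR 4f⊕47⊕36⊕75 = 4b.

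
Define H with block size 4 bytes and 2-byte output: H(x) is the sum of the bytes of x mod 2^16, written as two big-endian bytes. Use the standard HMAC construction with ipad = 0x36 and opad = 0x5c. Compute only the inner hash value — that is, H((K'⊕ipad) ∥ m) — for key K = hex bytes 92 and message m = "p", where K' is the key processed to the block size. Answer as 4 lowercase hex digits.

01b6

Key hex bytes 92 is 1 byte ≤ B = 4; zero-pad to 4 bytes: K' = 92 00 00 00.
K' ⊕ ipad = a4 36 36 36.
Inner input = a4 36 36 36 ∥ 70.
Inner hash: sum = 164+54+54+54+112 = 438 → 01 b6.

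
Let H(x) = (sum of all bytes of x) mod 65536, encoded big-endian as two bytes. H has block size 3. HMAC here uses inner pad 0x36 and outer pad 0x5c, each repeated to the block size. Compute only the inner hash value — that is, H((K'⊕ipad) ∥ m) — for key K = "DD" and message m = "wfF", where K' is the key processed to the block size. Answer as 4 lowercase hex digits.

023d

Key "DD" = 44 44 is 2 bytes ≤ B = 3; zero-pad to 3 bytes: K' = 44 44 00.
K' ⊕ ipad = 72 72 36.
Inner input = 72 72 36 ∥ 77 66 46.
Inner hash: sum = 114+114+54+119+102+70 = 573 → 02 3d.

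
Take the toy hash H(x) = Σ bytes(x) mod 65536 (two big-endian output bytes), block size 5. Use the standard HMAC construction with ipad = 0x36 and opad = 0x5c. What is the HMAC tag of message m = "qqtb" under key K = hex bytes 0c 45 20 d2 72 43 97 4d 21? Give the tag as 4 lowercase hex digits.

Key hex bytes 0c 45 20 d2 72 43 97 4d 21 is 9 bytes > B = 5, so hash it first: H(key) = 02 fd, then zero-pad to 5 bytes: K' = 02 fd 00 00 00.
K' ⊕ ipad = 34 cb 36 36 36.  K' ⊕ opad = 5e a1 5c 5c 5c.
Inner input = (K'⊕ipad) ∥ m = 34 cb 36 36 36 ∥ 71 71 74 62.
Inner hash: sum = 52+203+54+54+54+113+113+116+98 = 857 → 03 59.
Outer input = (K'⊕opad) ∥ inner = 5e a1 5c 5c 5c ∥ 03 59.
Outer hash (tag): sum = 94+161+92+92+92+3+89 = 623 → 02 6f.

026f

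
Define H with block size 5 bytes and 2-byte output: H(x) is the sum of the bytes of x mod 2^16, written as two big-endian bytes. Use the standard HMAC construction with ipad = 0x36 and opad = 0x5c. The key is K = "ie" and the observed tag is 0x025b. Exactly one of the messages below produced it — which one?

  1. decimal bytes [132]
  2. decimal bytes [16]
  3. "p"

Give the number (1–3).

1

Key "ie" = 69 65 is 2 bytes ≤ B = 5; zero-pad to 5 bytes: K' = 69 65 00 00 00.
K' ⊕ ipad = 5f 53 36 36 36; K' ⊕ opad = 35 39 5c 5c 5c.
m1: inner = H(5f 53 36 36 36 84) = 01 d8; tag = H(35 39 5c 5c 5c 01 d8) = 025b ← matches
m2: inner = H(5f 53 36 36 36 10) = 01 64; tag = H(35 39 5c 5c 5c 01 64) = 01e7
m3: inner = H(5f 53 36 36 36 70) = 01 c4; tag = H(35 39 5c 5c 5c 01 c4) = 0247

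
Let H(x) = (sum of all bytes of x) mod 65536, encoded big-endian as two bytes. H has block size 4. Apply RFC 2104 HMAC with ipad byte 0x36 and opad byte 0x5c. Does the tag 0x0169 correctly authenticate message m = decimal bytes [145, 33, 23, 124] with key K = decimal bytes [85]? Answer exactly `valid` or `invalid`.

valid

Key decimal bytes [85] = 55 is 1 byte ≤ B = 4; zero-pad to 4 bytes: K' = 55 00 00 00.
K' ⊕ ipad = 63 36 36 36; K' ⊕ opad = 09 5c 5c 5c.
Inner hash: sum = 99+54+54+54+145+33+23+124 = 586 → 02 4a.
Outer hash (recomputed tag): sum = 9+92+92+92+2+74 = 361 → 01 69.
Recomputed tag = 0169; claimed = 0169 → match.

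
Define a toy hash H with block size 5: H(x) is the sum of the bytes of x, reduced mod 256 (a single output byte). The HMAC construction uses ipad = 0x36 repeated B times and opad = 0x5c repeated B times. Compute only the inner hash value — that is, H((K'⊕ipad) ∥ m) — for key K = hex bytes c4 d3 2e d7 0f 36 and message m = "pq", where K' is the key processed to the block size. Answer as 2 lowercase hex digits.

Key hex bytes c4 d3 2e d7 0f 36 is 6 bytes > B = 5, so hash it first: H(key) = e1, then zero-pad to 5 bytes: K' = e1 00 00 00 00.
K' ⊕ ipad = d7 36 36 36 36.
Inner input = d7 36 36 36 36 ∥ 70 71.
Inner hash: sum = 215+54+54+54+54+112+113 = 656; mod 256 = 144 → 90.

90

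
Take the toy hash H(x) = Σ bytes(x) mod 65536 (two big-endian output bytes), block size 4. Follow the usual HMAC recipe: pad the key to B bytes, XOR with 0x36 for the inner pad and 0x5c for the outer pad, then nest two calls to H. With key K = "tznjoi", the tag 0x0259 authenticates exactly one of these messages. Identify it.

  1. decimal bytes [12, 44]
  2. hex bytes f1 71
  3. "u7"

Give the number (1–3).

Key "tznjoi" = 74 7a 6e 6a 6f 69 is 6 bytes > B = 4, so hash it first: H(key) = 02 9e, then zero-pad to 4 bytes: K' = 02 9e 00 00.
K' ⊕ ipad = 34 a8 36 36; K' ⊕ opad = 5e c2 5c 5c.
m1: inner = H(34 a8 36 36 0c 2c) = 01 80; tag = H(5e c2 5c 5c 01 80) = 0259 ← matches
m2: inner = H(34 a8 36 36 f1 71) = 02 aa; tag = H(5e c2 5c 5c 02 aa) = 0284
m3: inner = H(34 a8 36 36 75 37) = 01 f4; tag = H(5e c2 5c 5c 01 f4) = 02cd

1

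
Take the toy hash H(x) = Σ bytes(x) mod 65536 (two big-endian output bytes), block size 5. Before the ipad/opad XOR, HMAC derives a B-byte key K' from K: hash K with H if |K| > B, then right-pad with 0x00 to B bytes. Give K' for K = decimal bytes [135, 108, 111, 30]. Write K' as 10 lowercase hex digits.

Key decimal bytes [135, 108, 111, 30] = 87 6c 6f 1e is 4 bytes ≤ B = 5; zero-pad to 5 bytes: K' = 87 6c 6f 1e 00.

876c6f1e00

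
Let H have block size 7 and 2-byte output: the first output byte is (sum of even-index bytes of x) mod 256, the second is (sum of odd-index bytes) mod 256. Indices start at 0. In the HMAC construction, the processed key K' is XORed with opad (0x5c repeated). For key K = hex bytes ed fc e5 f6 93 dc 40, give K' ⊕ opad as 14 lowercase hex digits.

b1a0b9aacf801c

Key hex bytes ed fc e5 f6 93 dc 40 is exactly B = 7 bytes: K' = ed fc e5 f6 93 dc 40.
XOR each byte with 0x5c: ed⊕5c=b1, fc⊕5c=a0, e5⊕5c=b9, f6⊕5c=aa, 93⊕5c=cf, dc⊕5c=80, 40⊕5c=1c.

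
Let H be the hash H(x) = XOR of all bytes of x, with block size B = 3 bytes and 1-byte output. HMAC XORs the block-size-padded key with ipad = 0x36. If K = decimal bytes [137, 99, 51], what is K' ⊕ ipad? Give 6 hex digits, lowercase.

Key decimal bytes [137, 99, 51] = 89 63 33 is exactly B = 3 bytes: K' = 89 63 33.
XOR each byte with 0x36: 89⊕36=bf, 63⊕36=55, 33⊕36=05.

bf5505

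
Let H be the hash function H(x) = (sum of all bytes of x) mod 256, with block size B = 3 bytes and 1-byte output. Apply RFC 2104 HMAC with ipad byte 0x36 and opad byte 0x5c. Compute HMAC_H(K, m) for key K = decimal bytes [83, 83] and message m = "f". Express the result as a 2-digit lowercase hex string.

Key decimal bytes [83, 83] = 53 53 is 2 bytes ≤ B = 3; zero-pad to 3 bytes: K' = 53 53 00.
K' ⊕ ipad = 65 65 36.  K' ⊕ opad = 0f 0f 5c.
Inner input = (K'⊕ipad) ∥ m = 65 65 36 ∥ 66.
Inner hash: sum = 101+101+54+102 = 358; mod 256 = 102 → 66.
Outer input = (K'⊕opad) ∥ inner = 0f 0f 5c ∥ 66.
Outer hash (tag): sum = 15+15+92+102 = 224 → e0.

e0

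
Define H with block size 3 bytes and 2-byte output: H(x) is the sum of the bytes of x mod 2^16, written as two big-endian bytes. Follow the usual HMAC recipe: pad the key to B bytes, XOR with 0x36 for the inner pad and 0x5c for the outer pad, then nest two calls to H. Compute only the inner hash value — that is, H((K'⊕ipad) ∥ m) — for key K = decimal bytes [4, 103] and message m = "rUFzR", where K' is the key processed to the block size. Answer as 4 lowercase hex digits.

Key decimal bytes [4, 103] = 04 67 is 2 bytes ≤ B = 3; zero-pad to 3 bytes: K' = 04 67 00.
K' ⊕ ipad = 32 51 36.
Inner input = 32 51 36 ∥ 72 55 46 7a 52.
Inner hash: sum = 50+81+54+114+85+70+122+82 = 658 → 02 92.

0292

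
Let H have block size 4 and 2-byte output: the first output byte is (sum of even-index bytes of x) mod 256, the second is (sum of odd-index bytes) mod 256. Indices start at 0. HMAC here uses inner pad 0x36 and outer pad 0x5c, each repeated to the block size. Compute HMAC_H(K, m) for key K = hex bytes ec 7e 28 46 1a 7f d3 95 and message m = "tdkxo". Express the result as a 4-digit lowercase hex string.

74e0

Key hex bytes ec 7e 28 46 1a 7f d3 95 is 8 bytes > B = 4, so hash it first: H(key) = 01 d8, then zero-pad to 4 bytes: K' = 01 d8 00 00.
K' ⊕ ipad = 37 ee 36 36.  K' ⊕ opad = 5d 84 5c 5c.
Inner input = (K'⊕ipad) ∥ m = 37 ee 36 36 ∥ 74 64 6b 78 6f.
Inner hash: even-index sum = 443 mod 256 = 187; odd-index sum = 512 mod 256 = 0 → bb 00.
Outer input = (K'⊕opad) ∥ inner = 5d 84 5c 5c ∥ bb 00.
Outer hash (tag): even-index sum = 372 mod 256 = 116; odd-index sum = 224 mod 256 = 224 → 74 e0.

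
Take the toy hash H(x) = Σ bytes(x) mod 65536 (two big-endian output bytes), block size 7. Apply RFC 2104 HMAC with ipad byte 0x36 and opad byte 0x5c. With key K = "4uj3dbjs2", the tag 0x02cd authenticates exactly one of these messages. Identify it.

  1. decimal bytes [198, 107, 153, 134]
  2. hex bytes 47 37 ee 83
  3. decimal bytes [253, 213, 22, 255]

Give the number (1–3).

3

Key "4uj3dbjs2" = 34 75 6a 33 64 62 6a 73 32 is 9 bytes > B = 7, so hash it first: H(key) = 03 1b, then zero-pad to 7 bytes: K' = 03 1b 00 00 00 00 00.
K' ⊕ ipad = 35 2d 36 36 36 36 36; K' ⊕ opad = 5f 47 5c 5c 5c 5c 5c.
m1: inner = H(35 2d 36 36 36 36 36 c6 6b 99 86) = 03 c0; tag = H(5f 47 5c 5c 5c 5c 5c 03 c0) = 0335
m2: inner = H(35 2d 36 36 36 36 36 47 37 ee 83) = 03 5f; tag = H(5f 47 5c 5c 5c 5c 5c 03 5f) = 02d4
m3: inner = H(35 2d 36 36 36 36 36 fd d5 16 ff) = 04 57; tag = H(5f 47 5c 5c 5c 5c 5c 04 57) = 02cd ← matches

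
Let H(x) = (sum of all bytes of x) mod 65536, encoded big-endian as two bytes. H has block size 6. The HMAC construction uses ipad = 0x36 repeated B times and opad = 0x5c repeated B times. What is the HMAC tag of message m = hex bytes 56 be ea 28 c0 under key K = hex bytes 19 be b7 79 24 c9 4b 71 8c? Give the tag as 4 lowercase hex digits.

0325

Key hex bytes 19 be b7 79 24 c9 4b 71 8c is 9 bytes > B = 6, so hash it first: H(key) = 04 3c, then zero-pad to 6 bytes: K' = 04 3c 00 00 00 00.
K' ⊕ ipad = 32 0a 36 36 36 36.  K' ⊕ opad = 58 60 5c 5c 5c 5c.
Inner input = (K'⊕ipad) ∥ m = 32 0a 36 36 36 36 ∥ 56 be ea 28 c0.
Inner hash: sum = 50+10+54+54+54+54+86+190+234+40+192 = 1018 → 03 fa.
Outer input = (K'⊕opad) ∥ inner = 58 60 5c 5c 5c 5c ∥ 03 fa.
Outer hash (tag): sum = 88+96+92+92+92+92+3+250 = 805 → 03 25.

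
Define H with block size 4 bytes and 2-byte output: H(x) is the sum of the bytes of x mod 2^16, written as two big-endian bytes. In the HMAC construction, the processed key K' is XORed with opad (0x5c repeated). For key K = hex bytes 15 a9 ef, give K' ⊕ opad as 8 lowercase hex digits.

Key hex bytes 15 a9 ef is 3 bytes ≤ B = 4; zero-pad to 4 bytes: K' = 15 a9 ef 00.
XOR each byte with 0x5c: 15⊕5c=49, a9⊕5c=f5, ef⊕5c=b3, 00⊕5c=5c.

49f5b35c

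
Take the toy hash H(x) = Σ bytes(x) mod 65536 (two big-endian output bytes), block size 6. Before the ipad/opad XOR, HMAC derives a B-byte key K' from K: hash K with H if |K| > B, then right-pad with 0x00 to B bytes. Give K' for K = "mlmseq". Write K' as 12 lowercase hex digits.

Key "mlmseq" = 6d 6c 6d 73 65 71 is exactly B = 6 bytes: K' = 6d 6c 6d 73 65 71.

6d6c6d736571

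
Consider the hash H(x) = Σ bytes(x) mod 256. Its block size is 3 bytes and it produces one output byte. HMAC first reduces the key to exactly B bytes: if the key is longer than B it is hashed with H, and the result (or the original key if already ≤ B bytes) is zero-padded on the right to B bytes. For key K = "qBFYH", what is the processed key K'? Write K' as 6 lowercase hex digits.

9a0000

|K| = 5 > B = 3, so first hash the key.
H(K): sum = 113+66+70+89+72 = 410; mod 256 = 154 → 9a.
Zero-pad H(K) = 9a to 3 bytes: K' = 9a 00 00.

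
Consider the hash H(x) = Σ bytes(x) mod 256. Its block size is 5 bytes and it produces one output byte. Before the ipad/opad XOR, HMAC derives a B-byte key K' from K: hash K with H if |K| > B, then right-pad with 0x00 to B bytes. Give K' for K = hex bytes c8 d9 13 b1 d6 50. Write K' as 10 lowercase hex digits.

8b00000000

|K| = 6 > B = 5, so first hash the key.
H(K): sum = 200+217+19+177+214+80 = 907; mod 256 = 139 → 8b.
Zero-pad H(K) = 8b to 5 bytes: K' = 8b 00 00 00 00.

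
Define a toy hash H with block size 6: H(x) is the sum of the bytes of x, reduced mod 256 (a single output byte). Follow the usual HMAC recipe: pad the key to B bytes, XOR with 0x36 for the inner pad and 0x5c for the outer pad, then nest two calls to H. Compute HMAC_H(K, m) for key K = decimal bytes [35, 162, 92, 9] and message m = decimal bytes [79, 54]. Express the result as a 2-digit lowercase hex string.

cd

Key decimal bytes [35, 162, 92, 9] = 23 a2 5c 09 is 4 bytes ≤ B = 6; zero-pad to 6 bytes: K' = 23 a2 5c 09 00 00.
K' ⊕ ipad = 15 94 6a 3f 36 36.  K' ⊕ opad = 7f fe 00 55 5c 5c.
Inner input = (K'⊕ipad) ∥ m = 15 94 6a 3f 36 36 ∥ 4f 36.
Inner hash: sum = 21+148+106+63+54+54+79+54 = 579; mod 256 = 67 → 43.
Outer input = (K'⊕opad) ∥ inner = 7f fe 00 55 5c 5c ∥ 43.
Outer hash (tag): sum = 127+254+0+85+92+92+67 = 717; mod 256 = 205 → cd.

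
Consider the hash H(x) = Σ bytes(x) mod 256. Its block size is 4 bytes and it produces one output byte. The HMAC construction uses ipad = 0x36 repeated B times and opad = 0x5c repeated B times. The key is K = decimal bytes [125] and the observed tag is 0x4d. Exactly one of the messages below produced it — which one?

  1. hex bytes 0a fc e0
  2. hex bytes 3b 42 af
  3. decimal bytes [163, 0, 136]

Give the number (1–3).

Key decimal bytes [125] = 7d is 1 byte ≤ B = 4; zero-pad to 4 bytes: K' = 7d 00 00 00.
K' ⊕ ipad = 4b 36 36 36; K' ⊕ opad = 21 5c 5c 5c.
m1: inner = H(4b 36 36 36 0a fc e0) = d3; tag = H(21 5c 5c 5c d3) = 08
m2: inner = H(4b 36 36 36 3b 42 af) = 19; tag = H(21 5c 5c 5c 19) = 4e
m3: inner = H(4b 36 36 36 a3 00 88) = 18; tag = H(21 5c 5c 5c 18) = 4d ← matches

3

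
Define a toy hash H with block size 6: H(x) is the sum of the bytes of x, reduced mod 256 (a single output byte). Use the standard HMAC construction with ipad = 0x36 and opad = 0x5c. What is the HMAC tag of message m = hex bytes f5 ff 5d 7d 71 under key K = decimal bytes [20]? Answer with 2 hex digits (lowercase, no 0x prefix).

83

Key decimal bytes [20] = 14 is 1 byte ≤ B = 6; zero-pad to 6 bytes: K' = 14 00 00 00 00 00.
K' ⊕ ipad = 22 36 36 36 36 36.  K' ⊕ opad = 48 5c 5c 5c 5c 5c.
Inner input = (K'⊕ipad) ∥ m = 22 36 36 36 36 36 ∥ f5 ff 5d 7d 71.
Inner hash: sum = 34+54+54+54+54+54+245+255+93+125+113 = 1135; mod 256 = 111 → 6f.
Outer input = (K'⊕opad) ∥ inner = 48 5c 5c 5c 5c 5c ∥ 6f.
Outer hash (tag): sum = 72+92+92+92+92+92+111 = 643; mod 256 = 131 → 83.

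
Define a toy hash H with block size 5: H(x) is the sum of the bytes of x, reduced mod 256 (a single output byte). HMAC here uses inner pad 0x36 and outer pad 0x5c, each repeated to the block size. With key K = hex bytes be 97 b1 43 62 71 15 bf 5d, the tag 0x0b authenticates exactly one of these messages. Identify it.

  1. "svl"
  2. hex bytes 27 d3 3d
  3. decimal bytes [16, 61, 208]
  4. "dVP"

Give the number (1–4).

2

Key hex bytes be 97 b1 43 62 71 15 bf 5d is 9 bytes > B = 5, so hash it first: H(key) = 4d, then zero-pad to 5 bytes: K' = 4d 00 00 00 00.
K' ⊕ ipad = 7b 36 36 36 36; K' ⊕ opad = 11 5c 5c 5c 5c.
m1: inner = H(7b 36 36 36 36 73 76 6c) = a8; tag = H(11 5c 5c 5c 5c a8) = 29
m2: inner = H(7b 36 36 36 36 27 d3 3d) = 8a; tag = H(11 5c 5c 5c 5c 8a) = 0b ← matches
m3: inner = H(7b 36 36 36 36 10 3d d0) = 70; tag = H(11 5c 5c 5c 5c 70) = f1
m4: inner = H(7b 36 36 36 36 64 56 50) = 5d; tag = H(11 5c 5c 5c 5c 5d) = de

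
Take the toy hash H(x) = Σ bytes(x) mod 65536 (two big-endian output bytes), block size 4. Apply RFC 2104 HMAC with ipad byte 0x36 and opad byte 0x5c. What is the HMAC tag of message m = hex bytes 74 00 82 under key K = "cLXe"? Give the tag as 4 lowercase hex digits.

0114

Key "cLXe" = 63 4c 58 65 is exactly B = 4 bytes: K' = 63 4c 58 65.
K' ⊕ ipad = 55 7a 6e 53.  K' ⊕ opad = 3f 10 04 39.
Inner input = (K'⊕ipad) ∥ m = 55 7a 6e 53 ∥ 74 00 82.
Inner hash: sum = 85+122+110+83+116+0+130 = 646 → 02 86.
Outer input = (K'⊕opad) ∥ inner = 3f 10 04 39 ∥ 02 86.
Outer hash (tag): sum = 63+16+4+57+2+134 = 276 → 01 14.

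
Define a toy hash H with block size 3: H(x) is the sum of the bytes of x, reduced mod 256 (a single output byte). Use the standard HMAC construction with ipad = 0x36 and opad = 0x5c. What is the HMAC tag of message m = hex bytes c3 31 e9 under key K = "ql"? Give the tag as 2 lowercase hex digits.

6d

Key "ql" = 71 6c is 2 bytes ≤ B = 3; zero-pad to 3 bytes: K' = 71 6c 00.
K' ⊕ ipad = 47 5a 36.  K' ⊕ opad = 2d 30 5c.
Inner input = (K'⊕ipad) ∥ m = 47 5a 36 ∥ c3 31 e9.
Inner hash: sum = 71+90+54+195+49+233 = 692; mod 256 = 180 → b4.
Outer input = (K'⊕opad) ∥ inner = 2d 30 5c ∥ b4.
Outer hash (tag): sum = 45+48+92+180 = 365; mod 256 = 109 → 6d.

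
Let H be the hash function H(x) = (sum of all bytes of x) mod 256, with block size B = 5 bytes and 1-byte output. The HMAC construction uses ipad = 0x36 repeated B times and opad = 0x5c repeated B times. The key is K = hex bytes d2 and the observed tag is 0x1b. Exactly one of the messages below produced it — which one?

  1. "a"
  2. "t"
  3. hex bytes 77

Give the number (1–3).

1

Key hex bytes d2 is 1 byte ≤ B = 5; zero-pad to 5 bytes: K' = d2 00 00 00 00.
K' ⊕ ipad = e4 36 36 36 36; K' ⊕ opad = 8e 5c 5c 5c 5c.
m1: inner = H(e4 36 36 36 36 61) = 1d; tag = H(8e 5c 5c 5c 5c 1d) = 1b ← matches
m2: inner = H(e4 36 36 36 36 74) = 30; tag = H(8e 5c 5c 5c 5c 30) = 2e
m3: inner = H(e4 36 36 36 36 77) = 33; tag = H(8e 5c 5c 5c 5c 33) = 31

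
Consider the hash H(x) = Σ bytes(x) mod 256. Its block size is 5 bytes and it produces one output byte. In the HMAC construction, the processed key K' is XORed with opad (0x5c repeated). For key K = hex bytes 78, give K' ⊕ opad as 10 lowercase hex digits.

Key hex bytes 78 is 1 byte ≤ B = 5; zero-pad to 5 bytes: K' = 78 00 00 00 00.
XOR each byte with 0x5c: 78⊕5c=24, 00⊕5c=5c, 00⊕5c=5c, 00⊕5c=5c, 00⊕5c=5c.

245c5c5c5c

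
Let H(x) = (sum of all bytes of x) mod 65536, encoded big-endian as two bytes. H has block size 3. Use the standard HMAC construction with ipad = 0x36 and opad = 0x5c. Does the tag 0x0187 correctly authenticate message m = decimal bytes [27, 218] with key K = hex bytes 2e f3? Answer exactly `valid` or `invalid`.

Key hex bytes 2e f3 is 2 bytes ≤ B = 3; zero-pad to 3 bytes: K' = 2e f3 00.
K' ⊕ ipad = 18 c5 36; K' ⊕ opad = 72 af 5c.
Inner hash: sum = 24+197+54+27+218 = 520 → 02 08.
Outer hash (recomputed tag): sum = 114+175+92+2+8 = 391 → 01 87.
Recomputed tag = 0187; claimed = 0187 → match.

valid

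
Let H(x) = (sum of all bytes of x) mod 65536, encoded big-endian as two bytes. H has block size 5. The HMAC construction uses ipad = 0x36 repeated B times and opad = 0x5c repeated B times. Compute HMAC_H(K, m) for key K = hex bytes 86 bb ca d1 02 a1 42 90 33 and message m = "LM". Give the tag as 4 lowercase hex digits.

0265

Key hex bytes 86 bb ca d1 02 a1 42 90 33 is 9 bytes > B = 5, so hash it first: H(key) = 04 84, then zero-pad to 5 bytes: K' = 04 84 00 00 00.
K' ⊕ ipad = 32 b2 36 36 36.  K' ⊕ opad = 58 d8 5c 5c 5c.
Inner input = (K'⊕ipad) ∥ m = 32 b2 36 36 36 ∥ 4c 4d.
Inner hash: sum = 50+178+54+54+54+76+77 = 543 → 02 1f.
Outer input = (K'⊕opad) ∥ inner = 58 d8 5c 5c 5c ∥ 02 1f.
Outer hash (tag): sum = 88+216+92+92+92+2+31 = 613 → 02 65.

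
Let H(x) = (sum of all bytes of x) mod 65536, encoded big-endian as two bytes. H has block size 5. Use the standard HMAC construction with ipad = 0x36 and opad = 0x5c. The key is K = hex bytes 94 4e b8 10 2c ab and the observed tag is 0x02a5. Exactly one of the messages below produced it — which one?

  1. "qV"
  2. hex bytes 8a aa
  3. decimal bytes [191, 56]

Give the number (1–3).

Key hex bytes 94 4e b8 10 2c ab is 6 bytes > B = 5, so hash it first: H(key) = 02 81, then zero-pad to 5 bytes: K' = 02 81 00 00 00.
K' ⊕ ipad = 34 b7 36 36 36; K' ⊕ opad = 5e dd 5c 5c 5c.
m1: inner = H(34 b7 36 36 36 71 56) = 02 54; tag = H(5e dd 5c 5c 5c 02 54) = 02a5 ← matches
m2: inner = H(34 b7 36 36 36 8a aa) = 02 c1; tag = H(5e dd 5c 5c 5c 02 c1) = 0312
m3: inner = H(34 b7 36 36 36 bf 38) = 02 84; tag = H(5e dd 5c 5c 5c 02 84) = 02d5

1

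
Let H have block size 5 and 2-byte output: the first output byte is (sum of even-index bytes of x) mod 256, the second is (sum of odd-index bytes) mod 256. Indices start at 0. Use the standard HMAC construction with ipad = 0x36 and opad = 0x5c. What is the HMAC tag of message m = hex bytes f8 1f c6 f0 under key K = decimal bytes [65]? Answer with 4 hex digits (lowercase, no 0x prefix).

Key decimal bytes [65] = 41 is 1 byte ≤ B = 5; zero-pad to 5 bytes: K' = 41 00 00 00 00.
K' ⊕ ipad = 77 36 36 36 36.  K' ⊕ opad = 1d 5c 5c 5c 5c.
Inner input = (K'⊕ipad) ∥ m = 77 36 36 36 36 ∥ f8 1f c6 f0.
Inner hash: even-index sum = 498 mod 256 = 242; odd-index sum = 554 mod 256 = 42 → f2 2a.
Outer input = (K'⊕opad) ∥ inner = 1d 5c 5c 5c 5c ∥ f2 2a.
Outer hash (tag): even-index sum = 255 mod 256 = 255; odd-index sum = 426 mod 256 = 170 → ff aa.

ffaa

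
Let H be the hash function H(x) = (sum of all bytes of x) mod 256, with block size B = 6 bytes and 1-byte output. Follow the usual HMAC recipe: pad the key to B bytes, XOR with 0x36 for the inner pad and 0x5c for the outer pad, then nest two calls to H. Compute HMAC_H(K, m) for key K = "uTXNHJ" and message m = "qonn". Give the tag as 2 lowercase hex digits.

Key "uTXNHJ" = 75 54 58 4e 48 4a is exactly B = 6 bytes: K' = 75 54 58 4e 48 4a.
K' ⊕ ipad = 43 62 6e 78 7e 7c.  K' ⊕ opad = 29 08 04 12 14 16.
Inner input = (K'⊕ipad) ∥ m = 43 62 6e 78 7e 7c ∥ 71 6f 6e 6e.
Inner hash: sum = 67+98+110+120+126+124+113+111+110+110 = 1089; mod 256 = 65 → 41.
Outer input = (K'⊕opad) ∥ inner = 29 08 04 12 14 16 ∥ 41.
Outer hash (tag): sum = 41+8+4+18+20+22+65 = 178 → b2.

b2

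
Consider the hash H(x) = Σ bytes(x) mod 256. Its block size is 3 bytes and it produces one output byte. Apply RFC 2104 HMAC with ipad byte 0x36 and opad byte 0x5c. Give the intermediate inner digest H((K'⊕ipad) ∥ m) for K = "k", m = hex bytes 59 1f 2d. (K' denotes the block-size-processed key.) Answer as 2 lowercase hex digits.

Key "k" = 6b is 1 byte ≤ B = 3; zero-pad to 3 bytes: K' = 6b 00 00.
K' ⊕ ipad = 5d 36 36.
Inner input = 5d 36 36 ∥ 59 1f 2d.
Inner hash: sum = 93+54+54+89+31+45 = 366; mod 256 = 110 → 6e.

6e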